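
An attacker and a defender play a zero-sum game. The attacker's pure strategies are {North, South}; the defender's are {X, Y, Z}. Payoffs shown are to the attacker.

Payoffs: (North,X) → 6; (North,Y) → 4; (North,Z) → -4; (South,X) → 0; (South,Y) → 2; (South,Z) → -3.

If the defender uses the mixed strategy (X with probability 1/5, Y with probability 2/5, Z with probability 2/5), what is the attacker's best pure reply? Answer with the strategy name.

Expected payoff of North: (1/5)·6 + (2/5)·4 + (2/5)·(-4) = 6/5.
Expected payoff of South: (1/5)·0 + (2/5)·2 + (2/5)·(-3) = -2/5.
The largest is 6/5, so the attacker's best response is North.

North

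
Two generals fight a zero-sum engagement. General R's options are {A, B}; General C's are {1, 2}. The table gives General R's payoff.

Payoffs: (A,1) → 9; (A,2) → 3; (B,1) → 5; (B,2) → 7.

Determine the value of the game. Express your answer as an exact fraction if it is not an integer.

6

Row minima: A → 3, B → 5; maximin = 5.
Column maxima: 1 → 9, 2 → 7; minimax = 7.
5 ≠ 7, so there is no saddle point; optimal play is mixed.
Let General R play A with probability p. Expected payoff against 1: 9p + 5(1−p) = 4p + 5; against 2: 3p + 7(1−p) = −4p + 7.
Setting these equal: 4p + 5 = −4p + 7 ⇒ 8p = 2 ⇒ p = 1/4, and the value is (4)·(1/4) + 5 = 6.
For General C: with q = P(1), equating A's and B's payoffs gives 6q + 3 = −2q + 7 ⇒ q = 1/2.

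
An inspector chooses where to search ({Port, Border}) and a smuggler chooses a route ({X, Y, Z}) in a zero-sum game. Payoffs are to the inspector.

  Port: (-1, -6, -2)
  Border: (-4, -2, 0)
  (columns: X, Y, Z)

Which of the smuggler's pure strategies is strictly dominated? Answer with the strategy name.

Z

Y holds the inspector's payoff strictly below Z in every row: -6 < -2, -2 < 0.
So Z is strictly dominated for the smuggler.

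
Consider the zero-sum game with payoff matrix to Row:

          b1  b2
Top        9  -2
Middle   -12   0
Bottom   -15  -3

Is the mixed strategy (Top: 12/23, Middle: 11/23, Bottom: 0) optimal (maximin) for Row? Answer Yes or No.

Yes

Against b1 this mix gives (12/23)·9 + (11/23)·(-12) = -24/23.
Against b2 this mix gives (12/23)·(-2) + (11/23)·0 = -24/23.
All of Column's active replies (b1, b2) yield -24/23, and no column does worse for Row. The mix makes Column indifferent and guarantees -24/23, so it is optimal.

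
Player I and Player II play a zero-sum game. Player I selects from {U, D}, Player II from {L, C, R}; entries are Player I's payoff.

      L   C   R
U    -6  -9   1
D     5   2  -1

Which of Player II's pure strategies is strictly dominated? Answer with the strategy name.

C holds Player I's payoff strictly below L in every row: -9 < -6, 2 < 5.
So L is strictly dominated for Player II.

L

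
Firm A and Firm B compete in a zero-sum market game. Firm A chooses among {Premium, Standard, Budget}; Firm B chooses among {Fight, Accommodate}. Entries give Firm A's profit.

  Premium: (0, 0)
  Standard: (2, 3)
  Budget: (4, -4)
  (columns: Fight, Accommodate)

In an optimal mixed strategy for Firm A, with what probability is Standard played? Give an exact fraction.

8/9

Row minima: Premium → 0, Standard → 2, Budget → -4; maximin = 2.
Column maxima: Fight → 4, Accommodate → 3; minimax = 3.
2 ≠ 3, so there is no saddle point; optimal play is mixed.
Premium is strictly dominated by Standard, so Firm A never plays it.
On the remaining 2×2 (Standard, Budget vs Fight, Accommodate):
Let Firm A play Standard with probability p. Expected payoff against Fight: 2p + 4(1−p) = −2p + 4; against Accommodate: 3p + (-4)(1−p) = 7p − 4.
Setting these equal: −2p + 4 = 7p − 4 ⇒ −9p = -8 ⇒ p = 8/9, and the value is (-2)·(8/9) + 4 = 20/9.
For Firm B: with q = P(Fight), equating Standard's and Budget's payoffs gives −q + 3 = 8q − 4 ⇒ q = 7/9.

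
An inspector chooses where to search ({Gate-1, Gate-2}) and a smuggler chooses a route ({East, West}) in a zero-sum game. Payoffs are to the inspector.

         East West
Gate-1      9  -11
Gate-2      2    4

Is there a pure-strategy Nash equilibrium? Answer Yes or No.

Row minima: Gate-1 → -11, Gate-2 → 2; maximin = 2.
Column maxima: East → 9, West → 4; minimax = 4.
2 ≠ 4, so no pure-strategy equilibrium exists.

No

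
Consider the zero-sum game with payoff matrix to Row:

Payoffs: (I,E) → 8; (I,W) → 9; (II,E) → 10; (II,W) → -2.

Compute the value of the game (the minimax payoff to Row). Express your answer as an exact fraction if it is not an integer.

Row minima: I → 8, II → -2; maximin = 8.
Column maxima: E → 10, W → 9; minimax = 9.
8 ≠ 9, so there is no saddle point; optimal play is mixed.
Let Row play I with probability p. Expected payoff against E: 8p + 10(1−p) = −2p + 10; against W: 9p + (-2)(1−p) = 11p − 2.
Setting these equal: −2p + 10 = 11p − 2 ⇒ −13p = -12 ⇒ p = 12/13, and the value is (-2)·(12/13) + 10 = 106/13.
For Column: with q = P(E), equating I's and II's payoffs gives −q + 9 = 12q − 2 ⇒ q = 11/13.

106/13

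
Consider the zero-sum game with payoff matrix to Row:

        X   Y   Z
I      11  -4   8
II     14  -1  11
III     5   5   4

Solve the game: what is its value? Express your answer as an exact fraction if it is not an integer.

59/13

Row minima: I → -4, II → -1, III → 4; maximin = 4.
Column maxima: X → 14, Y → 5, Z → 11; minimax = 5.
4 ≠ 5, so there is no saddle point; optimal play is mixed.
I is strictly dominated by II, so Row never plays it.
X is strictly dominated by Z (it gives Row strictly more in every row), so Column never plays it.
On the remaining 2×2 (II, III vs Y, Z):
Let Row play II with probability p. Expected payoff against Y: (-1)p + 5(1−p) = −6p + 5; against Z: 11p + 4(1−p) = 7p + 4.
Setting these equal: −6p + 5 = 7p + 4 ⇒ −13p = -1 ⇒ p = 1/13, and the value is (-6)·(1/13) + 5 = 59/13.
For Column: with q = P(Y), equating II's and III's payoffs gives −12q + 11 = q + 4 ⇒ q = 7/13.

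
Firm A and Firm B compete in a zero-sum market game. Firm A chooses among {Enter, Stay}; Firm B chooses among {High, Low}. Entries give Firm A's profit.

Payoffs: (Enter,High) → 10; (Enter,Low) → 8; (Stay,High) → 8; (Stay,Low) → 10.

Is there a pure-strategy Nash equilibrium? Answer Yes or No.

No

Row minima: Enter → 8, Stay → 8; maximin = 8.
Column maxima: High → 10, Low → 10; minimax = 10.
8 ≠ 10, so no pure-strategy equilibrium exists.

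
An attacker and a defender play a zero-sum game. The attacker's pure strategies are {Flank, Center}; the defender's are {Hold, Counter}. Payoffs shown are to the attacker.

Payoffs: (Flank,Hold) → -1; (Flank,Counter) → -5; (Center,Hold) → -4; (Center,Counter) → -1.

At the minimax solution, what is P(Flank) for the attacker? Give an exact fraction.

Row minima: Flank → -5, Center → -4; maximin = -4.
Column maxima: Hold → -1, Counter → -1; minimax = -1.
-4 ≠ -1, so there is no saddle point; optimal play is mixed.
Let the attacker play Flank with probability p. Expected payoff against Hold: (-1)p + (-4)(1−p) = 3p − 4; against Counter: (-5)p + (-1)(1−p) = −4p − 1.
Setting these equal: 3p − 4 = −4p − 1 ⇒ 7p = 3 ⇒ p = 3/7, and the value is (3)·(3/7) − 4 = -19/7.
For the defender: with q = P(Hold), equating Flank's and Center's payoffs gives 4q − 5 = −3q − 1 ⇒ q = 4/7.

3/7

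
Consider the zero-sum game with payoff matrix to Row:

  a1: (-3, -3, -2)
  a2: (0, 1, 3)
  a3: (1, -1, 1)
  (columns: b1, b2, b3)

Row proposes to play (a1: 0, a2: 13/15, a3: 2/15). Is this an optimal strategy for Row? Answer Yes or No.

Against b1 this mix gives (13/15)·0 + (2/15)·1 = 2/15.
Against b2 this mix gives (13/15)·1 + (2/15)·(-1) = 11/15.
Against b3 this mix gives (13/15)·3 + (2/15)·1 = 41/15.
Column will play b1, holding Row to 2/15. Shifting weight toward the row that does better against b1 would raise this floor (the equalizing mix achieves 1/3 against both b1 and b2), so the proposed strategy is not optimal.

No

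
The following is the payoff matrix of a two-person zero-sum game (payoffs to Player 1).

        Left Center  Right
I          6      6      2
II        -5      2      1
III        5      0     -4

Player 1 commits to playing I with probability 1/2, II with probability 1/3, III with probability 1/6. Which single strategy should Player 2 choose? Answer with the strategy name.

Right

If Player 2 plays Left, Player 1's expected payoff is (1/2)·6 + (1/3)·(-5) + (1/6)·5 = 13/6.
If Player 2 plays Center, Player 1's expected payoff is (1/2)·6 + (1/3)·2 + (1/6)·0 = 11/3.
If Player 2 plays Right, Player 1's expected payoff is (1/2)·2 + (1/3)·1 + (1/6)·(-4) = 2/3.
Player 2 minimizes Player 1's payoff; the smallest is 2/3, so the best response is Right.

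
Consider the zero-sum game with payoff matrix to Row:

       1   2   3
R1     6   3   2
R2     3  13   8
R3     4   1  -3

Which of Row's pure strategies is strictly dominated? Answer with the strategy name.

R3

R1 gives a strictly higher payoff than R3 against every column: 6 > 4, 3 > 1, 2 > -3.
So R3 is strictly dominated and Row never plays it.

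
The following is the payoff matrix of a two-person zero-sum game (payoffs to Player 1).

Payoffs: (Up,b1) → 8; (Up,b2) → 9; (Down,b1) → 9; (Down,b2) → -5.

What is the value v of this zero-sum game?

121/15

Row minima: Up → 8, Down → -5; maximin = 8.
Column maxima: b1 → 9, b2 → 9; minimax = 9.
8 ≠ 9, so there is no saddle point; optimal play is mixed.
Let Player 1 play Up with probability p. Expected payoff against b1: 8p + 9(1−p) = −p + 9; against b2: 9p + (-5)(1−p) = 14p − 5.
Setting these equal: −p + 9 = 14p − 5 ⇒ −15p = -14 ⇒ p = 14/15, and the value is (-1)·(14/15) + 9 = 121/15.
For Player 2: with q = P(b1), equating Up's and Down's payoffs gives −q + 9 = 14q − 5 ⇒ q = 14/15.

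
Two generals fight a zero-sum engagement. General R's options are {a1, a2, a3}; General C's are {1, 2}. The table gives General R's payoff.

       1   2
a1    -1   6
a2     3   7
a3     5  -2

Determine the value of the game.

Row minima: a1 → -1, a2 → 3, a3 → -2; maximin = 3.
Column maxima: 1 → 5, 2 → 7; minimax = 5.
3 ≠ 5, so there is no saddle point; optimal play is mixed.
a1 is strictly dominated by a2, so General R never plays it.
On the remaining 2×2 (a2, a3 vs 1, 2):
Let General R play a2 with probability p. Expected payoff against 1: 3p + 5(1−p) = −2p + 5; against 2: 7p + (-2)(1−p) = 9p − 2.
Setting these equal: −2p + 5 = 9p − 2 ⇒ −11p = -7 ⇒ p = 7/11, and the value is (-2)·(7/11) + 5 = 41/11.
For General C: with q = P(1), equating a2's and a3's payoffs gives −4q + 7 = 7q − 2 ⇒ q = 9/11.

41/11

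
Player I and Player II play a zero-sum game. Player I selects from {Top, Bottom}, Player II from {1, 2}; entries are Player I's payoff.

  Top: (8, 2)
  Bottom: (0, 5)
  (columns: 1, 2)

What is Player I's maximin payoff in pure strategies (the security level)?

Row minima: Top → 2, Bottom → 0.
The best of these is 2.

2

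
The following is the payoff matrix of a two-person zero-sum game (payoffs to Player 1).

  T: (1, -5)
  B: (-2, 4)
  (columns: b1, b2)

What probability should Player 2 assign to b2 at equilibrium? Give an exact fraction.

1/4

Row minima: T → -5, B → -2; maximin = -2.
Column maxima: b1 → 1, b2 → 4; minimax = 1.
-2 ≠ 1, so there is no saddle point; optimal play is mixed.
Let Player 1 play T with probability p. Expected payoff against b1: 1p + (-2)(1−p) = 3p − 2; against b2: (-5)p + 4(1−p) = −9p + 4.
Setting these equal: 3p − 2 = −9p + 4 ⇒ 12p = 6 ⇒ p = 1/2, and the value is (3)·(1/2) − 2 = -1/2.
For Player 2: with q = P(b1), equating T's and B's payoffs gives 6q − 5 = −6q + 4 ⇒ q = 3/4.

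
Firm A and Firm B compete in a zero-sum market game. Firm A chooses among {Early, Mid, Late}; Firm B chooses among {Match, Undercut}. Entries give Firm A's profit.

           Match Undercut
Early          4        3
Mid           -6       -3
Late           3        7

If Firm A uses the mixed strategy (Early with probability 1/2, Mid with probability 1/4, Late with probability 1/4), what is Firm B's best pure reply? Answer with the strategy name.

If Firm B plays Match, Firm A's expected payoff is (1/2)·4 + (1/4)·(-6) + (1/4)·3 = 5/4.
If Firm B plays Undercut, Firm A's expected payoff is (1/2)·3 + (1/4)·(-3) + (1/4)·7 = 5/2.
Firm B minimizes Firm A's payoff; the smallest is 5/4, so the best response is Match.

Match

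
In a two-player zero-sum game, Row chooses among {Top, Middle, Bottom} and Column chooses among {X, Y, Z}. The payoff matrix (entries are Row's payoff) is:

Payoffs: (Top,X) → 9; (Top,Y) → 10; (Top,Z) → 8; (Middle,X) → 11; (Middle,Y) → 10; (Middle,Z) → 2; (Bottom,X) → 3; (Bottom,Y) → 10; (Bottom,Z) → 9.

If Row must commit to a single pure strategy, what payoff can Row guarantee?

8

Row minima: Top → 8, Middle → 2, Bottom → 3.
The best of these is 8.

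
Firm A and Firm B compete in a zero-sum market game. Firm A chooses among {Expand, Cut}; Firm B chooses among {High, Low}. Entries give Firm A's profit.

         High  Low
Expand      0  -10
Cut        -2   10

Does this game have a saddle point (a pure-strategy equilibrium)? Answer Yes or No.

No

Row minima: Expand → -10, Cut → -2; maximin = -2.
Column maxima: High → 0, Low → 10; minimax = 0.
-2 ≠ 0, so no pure-strategy equilibrium exists.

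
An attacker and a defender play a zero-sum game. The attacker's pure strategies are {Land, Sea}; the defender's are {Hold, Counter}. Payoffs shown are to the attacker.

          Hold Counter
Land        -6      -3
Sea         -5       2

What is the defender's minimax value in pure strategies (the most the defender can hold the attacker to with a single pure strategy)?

-5

Column maxima: Hold → -5, Counter → 2.
The smallest of these is -5.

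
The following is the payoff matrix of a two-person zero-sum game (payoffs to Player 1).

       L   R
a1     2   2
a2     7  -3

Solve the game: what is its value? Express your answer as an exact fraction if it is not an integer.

Row minima: a1 → 2, a2 → -3; maximin = 2.
Column maxima: L → 7, R → 2; minimax = 2.
Since maximin = minimax = 2, there is a saddle point and the value is 2.

2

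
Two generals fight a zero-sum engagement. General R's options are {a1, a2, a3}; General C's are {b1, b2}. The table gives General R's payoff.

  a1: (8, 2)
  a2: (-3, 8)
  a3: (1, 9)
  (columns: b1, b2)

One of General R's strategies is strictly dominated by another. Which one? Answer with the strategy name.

a3 gives a strictly higher payoff than a2 against every column: 1 > -3, 9 > 8.
So a2 is strictly dominated and General R never plays it.

a2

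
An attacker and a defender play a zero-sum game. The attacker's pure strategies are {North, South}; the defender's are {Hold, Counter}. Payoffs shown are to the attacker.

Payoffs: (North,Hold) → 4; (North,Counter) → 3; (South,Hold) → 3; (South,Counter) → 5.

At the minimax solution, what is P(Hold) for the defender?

2/3

Row minima: North → 3, South → 3; maximin = 3.
Column maxima: Hold → 4, Counter → 5; minimax = 4.
3 ≠ 4, so there is no saddle point; optimal play is mixed.
Let the attacker play North with probability p. Expected payoff against Hold: 4p + 3(1−p) = p + 3; against Counter: 3p + 5(1−p) = −2p + 5.
Setting these equal: p + 3 = −2p + 5 ⇒ 3p = 2 ⇒ p = 2/3, and the value is (1)·(2/3) + 3 = 11/3.
For the defender: with q = P(Hold), equating North's and South's payoffs gives q + 3 = −2q + 5 ⇒ q = 2/3.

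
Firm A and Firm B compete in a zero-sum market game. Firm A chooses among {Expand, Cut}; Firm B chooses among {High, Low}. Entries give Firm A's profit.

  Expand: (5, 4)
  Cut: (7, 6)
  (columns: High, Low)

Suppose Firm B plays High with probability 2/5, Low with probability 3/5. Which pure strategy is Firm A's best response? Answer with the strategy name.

Cut

Expected payoff of Expand: (2/5)·5 + (3/5)·4 = 22/5.
Expected payoff of Cut: (2/5)·7 + (3/5)·6 = 32/5.
The largest is 32/5, so Firm A's best response is Cut.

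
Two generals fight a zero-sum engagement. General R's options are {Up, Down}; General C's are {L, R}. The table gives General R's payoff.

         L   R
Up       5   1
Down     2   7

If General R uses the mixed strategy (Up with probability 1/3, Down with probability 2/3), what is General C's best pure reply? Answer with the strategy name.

If General C plays L, General R's expected payoff is (1/3)·5 + (2/3)·2 = 3.
If General C plays R, General R's expected payoff is (1/3)·1 + (2/3)·7 = 5.
General C minimizes General R's payoff; the smallest is 3, so the best response is L.

L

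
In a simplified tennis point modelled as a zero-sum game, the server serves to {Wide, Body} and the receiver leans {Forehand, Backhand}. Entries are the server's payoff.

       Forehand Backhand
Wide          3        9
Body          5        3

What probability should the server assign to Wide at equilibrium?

1/4

Row minima: Wide → 3, Body → 3; maximin = 3.
Column maxima: Forehand → 5, Backhand → 9; minimax = 5.
3 ≠ 5, so there is no saddle point; optimal play is mixed.
Let the server play Wide with probability p. Expected payoff against Forehand: 3p + 5(1−p) = −2p + 5; against Backhand: 9p + 3(1−p) = 6p + 3.
Setting these equal: −2p + 5 = 6p + 3 ⇒ −8p = -2 ⇒ p = 1/4, and the value is (-2)·(1/4) + 5 = 9/2.
For the receiver: with q = P(Forehand), equating Wide's and Body's payoffs gives −6q + 9 = 2q + 3 ⇒ q = 3/4.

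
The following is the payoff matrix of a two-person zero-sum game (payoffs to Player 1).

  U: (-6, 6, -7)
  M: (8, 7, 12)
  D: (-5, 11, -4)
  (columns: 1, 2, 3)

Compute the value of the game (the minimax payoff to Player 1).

Row minima: U → -7, M → 7, D → -5; maximin = 7.
Column maxima: 1 → 8, 2 → 11, 3 → 12; minimax = 8.
7 ≠ 8, so there is no saddle point; optimal play is mixed.
U is strictly dominated by M, so Player 1 never plays it.
With U eliminated, 3 is strictly dominated by 1 (it gives Player 1 strictly more in every remaining row), so Player 2 never plays it.
On the remaining 2×2 (M, D vs 1, 2):
Let Player 1 play M with probability p. Expected payoff against 1: 8p + (-5)(1−p) = 13p − 5; against 2: 7p + 11(1−p) = −4p + 11.
Setting these equal: 13p − 5 = −4p + 11 ⇒ 17p = 16 ⇒ p = 16/17, and the value is (13)·(16/17) − 5 = 123/17.
For Player 2: with q = P(1), equating M's and D's payoffs gives q + 7 = −16q + 11 ⇒ q = 4/17.

123/17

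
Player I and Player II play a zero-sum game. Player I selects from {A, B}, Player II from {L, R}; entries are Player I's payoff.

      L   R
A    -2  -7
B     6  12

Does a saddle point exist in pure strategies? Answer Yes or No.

Yes

Row minima: A → -7, B → 6; maximin = 6.
Column maxima: L → 6, R → 12; minimax = 6.
maximin = minimax = 6, so a saddle point exists.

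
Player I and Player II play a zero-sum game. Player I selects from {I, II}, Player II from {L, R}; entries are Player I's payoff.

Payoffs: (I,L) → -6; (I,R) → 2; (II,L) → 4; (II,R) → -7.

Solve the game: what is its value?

-34/19

Row minima: I → -6, II → -7; maximin = -6.
Column maxima: L → 4, R → 2; minimax = 2.
-6 ≠ 2, so there is no saddle point; optimal play is mixed.
Let Player I play I with probability p. Expected payoff against L: (-6)p + 4(1−p) = −10p + 4; against R: 2p + (-7)(1−p) = 9p − 7.
Setting these equal: −10p + 4 = 9p − 7 ⇒ −19p = -11 ⇒ p = 11/19, and the value is (-10)·(11/19) + 4 = -34/19.
For Player II: with q = P(L), equating I's and II's payoffs gives −8q + 2 = 11q − 7 ⇒ q = 9/19.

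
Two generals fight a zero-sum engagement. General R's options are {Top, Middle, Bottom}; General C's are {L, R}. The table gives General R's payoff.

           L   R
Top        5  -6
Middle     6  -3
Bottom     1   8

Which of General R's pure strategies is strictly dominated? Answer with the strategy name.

Top

Middle gives a strictly higher payoff than Top against every column: 6 > 5, -3 > -6.
So Top is strictly dominated and General R never plays it.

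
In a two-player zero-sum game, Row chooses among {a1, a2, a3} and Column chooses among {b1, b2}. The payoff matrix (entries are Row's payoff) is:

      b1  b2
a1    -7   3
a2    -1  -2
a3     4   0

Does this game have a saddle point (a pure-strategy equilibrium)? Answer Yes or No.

No

Row minima: a1 → -7, a2 → -2, a3 → 0; maximin = 0.
Column maxima: b1 → 4, b2 → 3; minimax = 3.
0 ≠ 3, so no pure-strategy equilibrium exists.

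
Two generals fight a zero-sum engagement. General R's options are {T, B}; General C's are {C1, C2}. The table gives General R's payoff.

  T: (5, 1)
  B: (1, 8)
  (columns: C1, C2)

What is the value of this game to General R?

Row minima: T → 1, B → 1; maximin = 1.
Column maxima: C1 → 5, C2 → 8; minimax = 5.
1 ≠ 5, so there is no saddle point; optimal play is mixed.
Let General R play T with probability p. Expected payoff against C1: 5p + 1(1−p) = 4p + 1; against C2: 1p + 8(1−p) = −7p + 8.
Setting these equal: 4p + 1 = −7p + 8 ⇒ 11p = 7 ⇒ p = 7/11, and the value is (4)·(7/11) + 1 = 39/11.
For General C: with q = P(C1), equating T's and B's payoffs gives 4q + 1 = −7q + 8 ⇒ q = 7/11.

39/11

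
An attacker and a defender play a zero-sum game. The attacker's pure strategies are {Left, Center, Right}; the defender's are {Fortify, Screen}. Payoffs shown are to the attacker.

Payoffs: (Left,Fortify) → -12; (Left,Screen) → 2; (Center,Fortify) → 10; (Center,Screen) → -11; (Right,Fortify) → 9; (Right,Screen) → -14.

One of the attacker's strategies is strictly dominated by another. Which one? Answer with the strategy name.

Right

Center gives a strictly higher payoff than Right against every column: 10 > 9, -11 > -14.
So Right is strictly dominated and the attacker never plays it.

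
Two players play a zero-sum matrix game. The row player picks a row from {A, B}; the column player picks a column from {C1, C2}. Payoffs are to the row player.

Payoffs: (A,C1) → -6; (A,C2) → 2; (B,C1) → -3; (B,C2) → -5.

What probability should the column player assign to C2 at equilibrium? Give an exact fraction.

3/10

Row minima: A → -6, B → -5; maximin = -5.
Column maxima: C1 → -3, C2 → 2; minimax = -3.
-5 ≠ -3, so there is no saddle point; optimal play is mixed.
Let the row player play A with probability p. Expected payoff against C1: (-6)p + (-3)(1−p) = −3p − 3; against C2: 2p + (-5)(1−p) = 7p − 5.
Setting these equal: −3p − 3 = 7p − 5 ⇒ −10p = -2 ⇒ p = 1/5, and the value is (-3)·(1/5) − 3 = -18/5.
For the column player: with q = P(C1), equating A's and B's payoffs gives −8q + 2 = 2q − 5 ⇒ q = 7/10.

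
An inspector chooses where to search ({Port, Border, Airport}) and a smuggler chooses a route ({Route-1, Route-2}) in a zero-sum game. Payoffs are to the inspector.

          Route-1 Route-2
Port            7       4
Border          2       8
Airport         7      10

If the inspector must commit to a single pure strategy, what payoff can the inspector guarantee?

Row minima: Port → 4, Border → 2, Airport → 7.
The best of these is 7.

7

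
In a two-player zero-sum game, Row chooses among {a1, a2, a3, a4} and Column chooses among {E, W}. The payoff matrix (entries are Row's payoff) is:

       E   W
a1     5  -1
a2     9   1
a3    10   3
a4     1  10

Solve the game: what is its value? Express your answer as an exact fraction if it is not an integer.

97/16

Row minima: a1 → -1, a2 → 1, a3 → 3, a4 → 1; maximin = 3.
Column maxima: E → 10, W → 10; minimax = 10.
3 ≠ 10, so there is no saddle point; optimal play is mixed.
a1 is strictly dominated by a2, so Row never plays it.
a2 is strictly dominated by a3, so Row never plays it.
On the remaining 2×2 (a3, a4 vs E, W):
Let Row play a3 with probability p. Expected payoff against E: 10p + 1(1−p) = 9p + 1; against W: 3p + 10(1−p) = −7p + 10.
Setting these equal: 9p + 1 = −7p + 10 ⇒ 16p = 9 ⇒ p = 9/16, and the value is (9)·(9/16) + 1 = 97/16.
For Column: with q = P(E), equating a3's and a4's payoffs gives 7q + 3 = −9q + 10 ⇒ q = 7/16.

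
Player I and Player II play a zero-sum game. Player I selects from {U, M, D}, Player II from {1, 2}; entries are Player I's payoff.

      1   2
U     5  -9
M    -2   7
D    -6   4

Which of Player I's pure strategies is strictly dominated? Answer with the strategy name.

D

M gives a strictly higher payoff than D against every column: -2 > -6, 7 > 4.
So D is strictly dominated and Player I never plays it.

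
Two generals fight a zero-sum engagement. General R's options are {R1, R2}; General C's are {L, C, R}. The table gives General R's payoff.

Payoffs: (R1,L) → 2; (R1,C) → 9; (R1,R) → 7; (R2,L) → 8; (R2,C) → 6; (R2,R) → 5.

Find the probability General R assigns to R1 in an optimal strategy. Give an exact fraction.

Row minima: R1 → 2, R2 → 5; maximin = 5.
Column maxima: L → 8, C → 9, R → 7; minimax = 7.
5 ≠ 7, so there is no saddle point; optimal play is mixed.
C is strictly dominated by R (it gives General R strictly more in every row), so General C never plays it.
On the remaining 2×2 (R1, R2 vs L, R):
Let General R play R1 with probability p. Expected payoff against L: 2p + 8(1−p) = −6p + 8; against R: 7p + 5(1−p) = 2p + 5.
Setting these equal: −6p + 8 = 2p + 5 ⇒ −8p = -3 ⇒ p = 3/8, and the value is (-6)·(3/8) + 8 = 23/4.
For General C: with q = P(L), equating R1's and R2's payoffs gives −5q + 7 = 3q + 5 ⇒ q = 1/4.

3/8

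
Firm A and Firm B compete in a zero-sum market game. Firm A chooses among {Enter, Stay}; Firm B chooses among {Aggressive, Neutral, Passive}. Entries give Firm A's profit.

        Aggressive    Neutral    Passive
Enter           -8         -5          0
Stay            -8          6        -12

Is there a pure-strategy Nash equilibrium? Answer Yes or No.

Yes

Row minima: Enter → -8, Stay → -12; maximin = -8.
Column maxima: Aggressive → -8, Neutral → 6, Passive → 0; minimax = -8.
maximin = minimax = -8, so a saddle point exists.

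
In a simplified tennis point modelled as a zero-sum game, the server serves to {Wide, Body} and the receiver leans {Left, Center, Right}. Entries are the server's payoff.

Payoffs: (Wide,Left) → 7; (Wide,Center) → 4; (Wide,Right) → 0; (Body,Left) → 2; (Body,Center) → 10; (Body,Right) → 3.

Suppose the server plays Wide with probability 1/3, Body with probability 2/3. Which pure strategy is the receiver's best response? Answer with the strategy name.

If the receiver plays Left, the server's expected payoff is (1/3)·7 + (2/3)·2 = 11/3.
If the receiver plays Center, the server's expected payoff is (1/3)·4 + (2/3)·10 = 8.
If the receiver plays Right, the server's expected payoff is (1/3)·0 + (2/3)·3 = 2.
The receiver minimizes the server's payoff; the smallest is 2, so the best response is Right.

Right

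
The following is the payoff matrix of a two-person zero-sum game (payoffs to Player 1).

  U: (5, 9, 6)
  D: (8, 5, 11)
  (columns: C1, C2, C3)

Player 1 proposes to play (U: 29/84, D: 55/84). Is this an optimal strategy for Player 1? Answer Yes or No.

Against C1 this mix gives (29/84)·5 + (55/84)·8 = 195/28.
Against C2 this mix gives (29/84)·9 + (55/84)·5 = 134/21.
Against C3 this mix gives (29/84)·6 + (55/84)·11 = 779/84.
Player 2 will play C2, holding Player 1 to 134/21. Shifting weight toward the row that does better against C2 would raise this floor (the equalizing mix achieves 47/7 against both C2 and C1), so the proposed strategy is not optimal.

No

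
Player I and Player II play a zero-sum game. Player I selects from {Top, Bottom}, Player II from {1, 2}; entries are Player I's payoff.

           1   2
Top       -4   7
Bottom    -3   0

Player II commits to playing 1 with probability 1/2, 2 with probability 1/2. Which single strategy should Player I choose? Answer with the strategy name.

Top

Expected payoff of Top: (1/2)·(-4) + (1/2)·7 = 3/2.
Expected payoff of Bottom: (1/2)·(-3) + (1/2)·0 = -3/2.
The largest is 3/2, so Player I's best response is Top.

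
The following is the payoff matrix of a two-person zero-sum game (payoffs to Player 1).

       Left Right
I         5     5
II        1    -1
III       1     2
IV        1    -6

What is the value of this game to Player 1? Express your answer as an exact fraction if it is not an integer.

5

Row minima: I → 5, II → -1, III → 1, IV → -6; maximin = 5.
Column maxima: Left → 5, Right → 5; minimax = 5.
Since maximin = minimax = 5, there is a saddle point and the value is 5.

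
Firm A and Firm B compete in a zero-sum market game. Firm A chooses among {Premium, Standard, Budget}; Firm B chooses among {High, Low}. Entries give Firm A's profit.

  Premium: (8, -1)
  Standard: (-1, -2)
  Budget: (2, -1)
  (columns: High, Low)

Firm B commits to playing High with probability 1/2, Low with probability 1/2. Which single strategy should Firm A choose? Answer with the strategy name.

Premium

Expected payoff of Premium: (1/2)·8 + (1/2)·(-1) = 7/2.
Expected payoff of Standard: (1/2)·(-1) + (1/2)·(-2) = -3/2.
Expected payoff of Budget: (1/2)·2 + (1/2)·(-1) = 1/2.
The largest is 7/2, so Firm A's best response is Premium.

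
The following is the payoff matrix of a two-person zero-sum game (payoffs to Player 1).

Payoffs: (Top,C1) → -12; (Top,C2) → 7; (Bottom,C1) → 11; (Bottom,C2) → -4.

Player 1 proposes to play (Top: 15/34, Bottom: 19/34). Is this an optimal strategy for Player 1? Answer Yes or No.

Yes

Against C1 this mix gives (15/34)·(-12) + (19/34)·11 = 29/34.
Against C2 this mix gives (15/34)·7 + (19/34)·(-4) = 29/34.
All of Player 2's active replies (C1, C2) yield 29/34, and no column does worse for Player 1. The mix makes Player 2 indifferent and guarantees 29/34, so it is optimal.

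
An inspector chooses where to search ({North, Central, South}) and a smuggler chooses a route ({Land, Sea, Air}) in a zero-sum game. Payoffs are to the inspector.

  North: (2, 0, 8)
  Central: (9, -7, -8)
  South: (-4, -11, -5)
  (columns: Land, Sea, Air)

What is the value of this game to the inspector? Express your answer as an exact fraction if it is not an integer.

Row minima: North → 0, Central → -8, South → -11; maximin = 0.
Column maxima: Land → 9, Sea → 0, Air → 8; minimax = 0.
Since maximin = minimax = 0, there is a saddle point and the value is 0.

0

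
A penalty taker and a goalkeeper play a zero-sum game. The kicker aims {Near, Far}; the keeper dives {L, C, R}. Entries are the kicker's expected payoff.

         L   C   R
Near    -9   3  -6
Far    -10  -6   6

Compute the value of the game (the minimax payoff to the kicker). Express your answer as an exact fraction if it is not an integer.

Row minima: Near → -9, Far → -10; maximin = -9.
Column maxima: L → -9, C → 3, R → 6; minimax = -9.
Since maximin = minimax = -9, there is a saddle point and the value is -9.

-9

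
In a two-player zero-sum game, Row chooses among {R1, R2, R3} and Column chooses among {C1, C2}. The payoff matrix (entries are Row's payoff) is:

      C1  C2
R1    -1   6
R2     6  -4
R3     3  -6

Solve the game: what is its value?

32/17

Row minima: R1 → -1, R2 → -4, R3 → -6; maximin = -1.
Column maxima: C1 → 6, C2 → 6; minimax = 6.
-1 ≠ 6, so there is no saddle point; optimal play is mixed.
R3 is strictly dominated by R2, so Row never plays it.
On the remaining 2×2 (R1, R2 vs C1, C2):
Let Row play R1 with probability p. Expected payoff against C1: (-1)p + 6(1−p) = −7p + 6; against C2: 6p + (-4)(1−p) = 10p − 4.
Setting these equal: −7p + 6 = 10p − 4 ⇒ −17p = -10 ⇒ p = 10/17, and the value is (-7)·(10/17) + 6 = 32/17.
For Column: with q = P(C1), equating R1's and R2's payoffs gives −7q + 6 = 10q − 4 ⇒ q = 10/17.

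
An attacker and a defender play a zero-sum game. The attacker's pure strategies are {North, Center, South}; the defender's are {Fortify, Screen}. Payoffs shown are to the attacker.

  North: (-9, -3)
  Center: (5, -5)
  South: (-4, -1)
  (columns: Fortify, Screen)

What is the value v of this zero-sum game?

Row minima: North → -9, Center → -5, South → -4; maximin = -4.
Column maxima: Fortify → 5, Screen → -1; minimax = -1.
-4 ≠ -1, so there is no saddle point; optimal play is mixed.
North is strictly dominated by South, so the attacker never plays it.
On the remaining 2×2 (Center, South vs Fortify, Screen):
Let the attacker play Center with probability p. Expected payoff against Fortify: 5p + (-4)(1−p) = 9p − 4; against Screen: (-5)p + (-1)(1−p) = −4p − 1.
Setting these equal: 9p − 4 = −4p − 1 ⇒ 13p = 3 ⇒ p = 3/13, and the value is (9)·(3/13) − 4 = -25/13.
For the defender: with q = P(Fortify), equating Center's and South's payoffs gives 10q − 5 = −3q − 1 ⇒ q = 4/13.

-25/13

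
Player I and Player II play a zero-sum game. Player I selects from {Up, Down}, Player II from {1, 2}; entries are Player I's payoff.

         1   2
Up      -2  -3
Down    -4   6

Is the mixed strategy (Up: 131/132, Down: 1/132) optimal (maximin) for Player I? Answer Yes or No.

No

Against 1 this mix gives (131/132)·(-2) + (1/132)·(-4) = -133/66.
Against 2 this mix gives (131/132)·(-3) + (1/132)·6 = -129/44.
Player II will play 2, holding Player I to -129/44. Shifting weight toward the row that does better against 2 would raise this floor (the equalizing mix achieves -24/11 against both 2 and 1), so the proposed strategy is not optimal.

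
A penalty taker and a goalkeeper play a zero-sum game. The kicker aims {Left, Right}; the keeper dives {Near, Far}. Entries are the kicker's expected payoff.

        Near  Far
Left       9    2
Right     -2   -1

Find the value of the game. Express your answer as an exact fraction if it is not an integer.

2

Row minima: Left → 2, Right → -2; maximin = 2.
Column maxima: Near → 9, Far → 2; minimax = 2.
Since maximin = minimax = 2, there is a saddle point and the value is 2.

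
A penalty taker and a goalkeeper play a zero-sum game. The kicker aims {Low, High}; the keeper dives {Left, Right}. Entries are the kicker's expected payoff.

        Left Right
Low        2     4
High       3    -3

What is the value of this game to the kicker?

9/4

Row minima: Low → 2, High → -3; maximin = 2.
Column maxima: Left → 3, Right → 4; minimax = 3.
2 ≠ 3, so there is no saddle point; optimal play is mixed.
Let the kicker play Low with probability p. Expected payoff against Left: 2p + 3(1−p) = −p + 3; against Right: 4p + (-3)(1−p) = 7p − 3.
Setting these equal: −p + 3 = 7p − 3 ⇒ −8p = -6 ⇒ p = 3/4, and the value is (-1)·(3/4) + 3 = 9/4.
For the keeper: with q = P(Left), equating Low's and High's payoffs gives −2q + 4 = 6q − 3 ⇒ q = 7/8.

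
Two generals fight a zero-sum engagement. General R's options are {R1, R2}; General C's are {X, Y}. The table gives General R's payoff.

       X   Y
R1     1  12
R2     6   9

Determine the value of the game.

6

Row minima: R1 → 1, R2 → 6; maximin = 6.
Column maxima: X → 6, Y → 12; minimax = 6.
Since maximin = minimax = 6, there is a saddle point and the value is 6.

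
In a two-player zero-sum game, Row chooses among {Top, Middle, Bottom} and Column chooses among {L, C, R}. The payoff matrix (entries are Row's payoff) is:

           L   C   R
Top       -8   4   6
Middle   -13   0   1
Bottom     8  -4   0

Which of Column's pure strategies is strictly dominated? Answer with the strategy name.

R

C holds Row's payoff strictly below R in every row: 4 < 6, 0 < 1, -4 < 0.
So R is strictly dominated for Column.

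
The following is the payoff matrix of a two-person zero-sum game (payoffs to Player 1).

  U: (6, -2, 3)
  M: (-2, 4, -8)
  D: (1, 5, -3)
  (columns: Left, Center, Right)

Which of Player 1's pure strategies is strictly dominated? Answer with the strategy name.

D gives a strictly higher payoff than M against every column: 1 > -2, 5 > 4, -3 > -8.
So M is strictly dominated and Player 1 never plays it.

M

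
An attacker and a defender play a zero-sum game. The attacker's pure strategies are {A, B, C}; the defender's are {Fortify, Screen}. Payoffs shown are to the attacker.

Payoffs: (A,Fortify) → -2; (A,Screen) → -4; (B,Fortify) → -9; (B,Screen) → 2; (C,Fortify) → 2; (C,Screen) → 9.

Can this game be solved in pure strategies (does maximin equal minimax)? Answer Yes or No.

Yes

Row minima: A → -4, B → -9, C → 2; maximin = 2.
Column maxima: Fortify → 2, Screen → 9; minimax = 2.
maximin = minimax = 2, so a saddle point exists.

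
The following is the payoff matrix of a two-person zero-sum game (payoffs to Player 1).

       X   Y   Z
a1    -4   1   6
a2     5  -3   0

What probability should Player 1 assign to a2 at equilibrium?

Row minima: a1 → -4, a2 → -3; maximin = -3.
Column maxima: X → 5, Y → 1, Z → 6; minimax = 1.
-3 ≠ 1, so there is no saddle point; optimal play is mixed.
Z is strictly dominated by Y (it gives Player 1 strictly more in every row), so Player 2 never plays it.
On the remaining 2×2 (a1, a2 vs X, Y):
Let Player 1 play a1 with probability p. Expected payoff against X: (-4)p + 5(1−p) = −9p + 5; against Y: 1p + (-3)(1−p) = 4p − 3.
Setting these equal: −9p + 5 = 4p − 3 ⇒ −13p = -8 ⇒ p = 8/13, and the value is (-9)·(8/13) + 5 = -7/13.
For Player 2: with q = P(X), equating a1's and a2's payoffs gives −5q + 1 = 8q − 3 ⇒ q = 4/13.

5/13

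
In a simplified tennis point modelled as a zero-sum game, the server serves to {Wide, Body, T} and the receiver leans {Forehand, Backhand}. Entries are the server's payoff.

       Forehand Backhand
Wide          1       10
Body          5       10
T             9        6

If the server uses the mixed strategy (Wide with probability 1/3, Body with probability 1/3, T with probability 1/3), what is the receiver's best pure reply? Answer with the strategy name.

Forehand

If the receiver plays Forehand, the server's expected payoff is (1/3)·1 + (1/3)·5 + (1/3)·9 = 5.
If the receiver plays Backhand, the server's expected payoff is (1/3)·10 + (1/3)·10 + (1/3)·6 = 26/3.
The receiver minimizes the server's payoff; the smallest is 5, so the best response is Forehand.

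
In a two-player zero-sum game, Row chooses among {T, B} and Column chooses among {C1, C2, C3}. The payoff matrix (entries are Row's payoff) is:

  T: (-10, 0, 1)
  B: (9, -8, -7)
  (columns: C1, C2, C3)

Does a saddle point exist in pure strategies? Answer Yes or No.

Row minima: T → -10, B → -8; maximin = -8.
Column maxima: C1 → 9, C2 → 0, C3 → 1; minimax = 0.
-8 ≠ 0, so no pure-strategy equilibrium exists.

No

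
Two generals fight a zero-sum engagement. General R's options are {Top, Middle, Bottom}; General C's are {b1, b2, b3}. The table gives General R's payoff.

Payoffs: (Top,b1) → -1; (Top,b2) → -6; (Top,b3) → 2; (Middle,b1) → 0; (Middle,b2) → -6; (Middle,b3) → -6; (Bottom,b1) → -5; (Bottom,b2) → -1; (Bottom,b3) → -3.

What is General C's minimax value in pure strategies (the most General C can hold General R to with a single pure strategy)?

-1

Column maxima: b1 → 0, b2 → -1, b3 → 2.
The smallest of these is -1.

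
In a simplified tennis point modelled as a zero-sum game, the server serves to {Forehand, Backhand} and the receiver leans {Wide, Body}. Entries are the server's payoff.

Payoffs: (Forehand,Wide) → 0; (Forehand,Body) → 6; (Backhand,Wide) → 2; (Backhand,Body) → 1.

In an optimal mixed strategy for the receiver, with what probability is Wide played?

Row minima: Forehand → 0, Backhand → 1; maximin = 1.
Column maxima: Wide → 2, Body → 6; minimax = 2.
1 ≠ 2, so there is no saddle point; optimal play is mixed.
Let the server play Forehand with probability p. Expected payoff against Wide: 0p + 2(1−p) = −2p + 2; against Body: 6p + 1(1−p) = 5p + 1.
Setting these equal: −2p + 2 = 5p + 1 ⇒ −7p = -1 ⇒ p = 1/7, and the value is (-2)·(1/7) + 2 = 12/7.
For the receiver: with q = P(Wide), equating Forehand's and Backhand's payoffs gives −6q + 6 = q + 1 ⇒ q = 5/7.

5/7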